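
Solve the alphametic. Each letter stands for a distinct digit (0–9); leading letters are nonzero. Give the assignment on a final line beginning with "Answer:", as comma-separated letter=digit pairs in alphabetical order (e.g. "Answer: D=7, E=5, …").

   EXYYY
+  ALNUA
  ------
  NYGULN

Step 1. [col 1: Y + A ≡ N (mod 10)] A=6 is one option consistent with column 1 (Y + A ≡ N (mod 10), carry-in 0) — take it ⇒ A=6.
Step 2. [col 1: Y + A ≡ N (mod 10)] several values work for Y in column 1 (Y + A ≡ N (mod 10), carry-in 0); try Y=5 ⇒ Y=5.
Step 3. [col 1: Y + A ≡ N (mod 10)] column 1 reads Y+A+carry(0)=N with Y=5, A=6; with digits 5,6 already taken and all letters distinct, the only value for N is 1 ⇒ N=1.
Step 4. [col 2: Y + U ≡ L (mod 10)] U=7 is one option consistent with column 2 (Y + U ≡ L (mod 10), carry-in 1) — take it, so U=7.
Step 5. [col 2: Y + U ≡ L (mod 10)] column 2: given Y=5, U=7, carry-in 1, and digits 1,5,6,7 already taken and all letters distinct, Y+U≡L (mod 10) forces L=3, so L=3.
Step 6. [col 4: X + L ≡ G (mod 10)] in column 4 we have X+L≡G with carry-in 0; given L=3 and digits 1,3,5,6,7 already taken and all letters distinct, that pins X to 9 ⇒ X=9.
Step 7. [col 4: X + L ≡ G (mod 10)] column 4: given X=9, L=3, carry-in 0, and digits 1,3,5,6,7,9 already taken and all letters distinct, X+L≡G (mod 10) forces G=2 ⇒ G=2.
Step 8. [col 5: E + A ≡ Y (mod 10)] column 5 reads E+A+carry(1)=Y with A=6, Y=5; with digits 1,2,3,5,6,7,9 already taken and all letters distinct, the only value for E is 8, so E=8.

Answer: A=6, E=8, G=2, L=3, N=1, U=7, X=9, Y=5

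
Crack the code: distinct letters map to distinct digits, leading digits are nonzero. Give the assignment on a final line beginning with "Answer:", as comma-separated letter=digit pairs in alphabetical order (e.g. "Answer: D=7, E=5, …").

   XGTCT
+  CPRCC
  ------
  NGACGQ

Step 1. [col 1: T + C ≡ Q (mod 10)] several values work for Q in column 1 (T + C ≡ Q (mod 10), carry-in 0); try Q=3 ⇒ Q=3.
Step 2. [col 1: T + C ≡ Q (mod 10)] several values work for T in column 1 (T + C ≡ Q (mod 10), carry-in 0); try T=6 ⇒ T=6.
Step 3. [N] N is the leading digit of a 6-digit sum of two 5-digit numbers; the final carry is exactly 1, so N=1.
Step 4. [col 1: T + C ≡ Q (mod 10)] in column 1 we have T+C≡Q with carry-in 0; given T=6, Q=3 and digits 1,3,6 already taken and all letters distinct, that pins C to 7 ⇒ C=7.
Step 5. [col 2: C + C ≡ G (mod 10)] from column 2 (C=7, carry-in 1, digits 1,3,6,7 already taken and all letters distinct): G must equal 5. So G=5.
Step 6. [col 3: T + R ≡ C (mod 10)] column 3: given T=6, C=7, carry-in 1, and digits 1,3,5,6,7 already taken and all letters distinct, T+R≡C (mod 10) forces R=0. So R=0.
Step 7. [col 4: G + P ≡ A (mod 10)] column 4 (G + P ≡ A (mod 10), carry-in 0) doesn't pin A yet; pick A=9 and continue. So A=9.
Step 8. [col 4: G + P ≡ A (mod 10)] column 4: given G=5, A=9, carry-in 0, and digits 0,1,3,5,6,7,9 already taken and all letters distinct, G+P≡A (mod 10) forces P=4. So P=4.
Step 9. [col 5: X + C ≡ G (mod 10)] column 5 reads X+C+carry(0)=G with C=7, G=5; with digits 0,1,3,4,5,6,7,9 already taken and all letters distinct, the only value for X is 8, so X=8.

Answer: A=9, C=7, G=5, N=1, P=4, Q=3, R=0, T=6, X=8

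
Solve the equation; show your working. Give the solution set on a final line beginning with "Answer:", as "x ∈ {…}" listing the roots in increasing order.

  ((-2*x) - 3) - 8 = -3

Step 1. [((-2*x) - 3) - 8 = -3] peel the -8: add 8 from each side, so sub: (-2*x) - 3 = 5.
Step 2. [(-2*x) - 3 = 5] the outer -3 inverts by adding 3, so sub: -2*x = 8.
Step 3. [-2*x = 8] -2 out front; divide by -2 ⇒ div: x = -4.

Answer: x ∈ {-4}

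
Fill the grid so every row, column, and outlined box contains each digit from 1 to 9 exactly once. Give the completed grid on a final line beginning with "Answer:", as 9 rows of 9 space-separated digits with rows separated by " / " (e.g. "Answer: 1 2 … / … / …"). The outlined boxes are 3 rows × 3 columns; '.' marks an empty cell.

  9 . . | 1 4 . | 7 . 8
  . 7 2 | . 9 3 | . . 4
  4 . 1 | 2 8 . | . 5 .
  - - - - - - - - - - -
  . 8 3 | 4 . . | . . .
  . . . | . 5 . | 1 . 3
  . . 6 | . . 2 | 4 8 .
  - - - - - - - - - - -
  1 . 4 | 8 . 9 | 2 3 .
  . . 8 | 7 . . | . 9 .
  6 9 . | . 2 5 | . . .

Step 1. [r2c7∈{6}] r2c7 has the single candidate 6. So r2c7=6.
Step 2. [r4c9∈{2,5,6,7,9}] 2 has one home in col 9: r4c9, so r4c9=2.
Step 3. [r7c9∈{5,6,7}] r7c9 is the only open cell in row 7 admitting 7. So r7c9=7.
Step 4. [r5c4∈{6,9}] 6 has one home in col 4: r5c4, so r5c4=6.
Step 5. [r1c2∈{3,5,6}] 3 has one home in row 1: r1c2, so r1c2=3.
Step 6. [r8c9∈{1,5,6}] 6 has one home in col 9: r8c9. So r8c9=6.
Step 7. [r6c9∈{5,9}] col 9 places 5 nowhere but r6c9, so r6c9=5.
Step 8. [r5c8∈{7}] r5c8 has the single candidate 7. So r5c8=7.
Step 9. [r8c1∈{2,3,5}] across col 1, 3 lands solely at r8c1, so r8c1=3.
Step 10. [r6c5∈{1,3,7}] 3 has one home in col 5: r6c5 ⇒ r6c5=3.
Step 11. [r4c5∈{1,7}] in col 5, 7 fits only at r4c5, so r4c5=7.
Step 12. [r8c2∈{2,5}] across row 8, 2 lands solely at r8c2 ⇒ r8c2=2.
Step 13. [r4c6∈{1}] r4c6's peers cover all but 1, so r4c6=1.
Step 14. [r4c1∈{5}] r4c1 is down to just 5 ⇒ r4c1=5.
Step 15. [r4c7∈{9}] only 9 remains possible at r4c7, so r4c7=9.
Step 16. [r9c8∈{1,4}] across row 9, 4 lands solely at r9c8. So r9c8=4.
Step 17. [r1c6∈{6}] r1c6's peers cover all but 6. So r1c6=6.
Step 18. [r2c4∈{5}] r2c4 is down to just 5. So r2c4=5.
Step 19. [r6c4∈{9}] r6c4 is down to just 9. So r6c4=9.
Step 20. [r3c9∈{9}] nothing but 9 survives at r3c9 ⇒ r3c9=9.
Step 21. [r2c8∈{1}] r2c8's peers cover all but 1, so r2c8=1.
Step 22. [r3c2∈{6}] r3c2's peers cover all but 6 ⇒ r3c2=6.
Step 23. [r8c7∈{5}] r8c7's peers cover all but 5, so r8c7=5.
Step 24. [r1c8∈{2}] r1c8 has the single candidate 2. So r1c8=2.
Step 25. [r6c1∈{7}] r6c1's peers cover all but 7 ⇒ r6c1=7.
Step 26. [r5c6∈{8}] r5c6 is down to just 8. So r5c6=8.
Step 27. [r8c5∈{1}] r8c5 has the single candidate 1, so r8c5=1.
Step 28. [r4c8∈{6}] r4c8 is down to just 6. So r4c8=6.
Step 29. [r9c3∈{7}] r9c3 is down to just 7. So r9c3=7.
Step 30. [r2c1∈{8}] r2c1 is down to just 8 ⇒ r2c1=8.
Step 31. [r5c3∈{9}] r5c3 is down to just 9, so r5c3=9.
Step 32. [r1c3∈{5}] r1c3 is down to just 5 ⇒ r1c3=5.
Step 33. [r3c7∈{3}] r3c7 has the single candidate 3, so r3c7=3.
Step 34. [r7c2∈{5}] r7c2 has the single candidate 5. So r7c2=5.
Step 35. [r5c2∈{4}] r5c2 has the single candidate 4 ⇒ r5c2=4.
Step 36. [r9c4∈{3}] nothing but 3 survives at r9c4. So r9c4=3.
Step 37. [r7c5∈{6}] nothing but 6 survives at r7c5. So r7c5=6.
Step 38. [r8c6∈{4}] r8c6's peers cover all but 4, so r8c6=4.
Step 39. [r9c7∈{8}] only 8 remains possible at r9c7 ⇒ r9c7=8.
Step 40. [r9c9∈{1}] r9c9's peers cover all but 1, so r9c9=1.
Step 41. [r3c6∈{7}] r3c6 is down to just 7, so r3c6=7.
Step 42. [r5c1∈{2}] r5c1's peers cover all but 2, so r5c1=2.
Step 43. [r6c2∈{1}] r6c2 is down to just 1 ⇒ r6c2=1.

Answer: 9 3 5 1 4 6 7 2 8 / 8 7 2 5 9 3 6 1 4 / 4 6 1 2 8 7 3 5 9 / 5 8 3 4 7 1 9 6 2 / 2 4 9 6 5 8 1 7 3 / 7 1 6 9 3 2 4 8 5 / 1 5 4 8 6 9 2 3 7 / 3 2 8 7 1 4 5 9 6 / 6 9 7 3 2 5 8 4 1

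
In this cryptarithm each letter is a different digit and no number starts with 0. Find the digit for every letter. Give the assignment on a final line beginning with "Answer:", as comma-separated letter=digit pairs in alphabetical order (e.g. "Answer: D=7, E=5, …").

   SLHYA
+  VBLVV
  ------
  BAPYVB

Step 1. [col 1: A + V ≡ B (mod 10)] B=1 is one option consistent with column 1 (A + V ≡ B (mod 10), carry-in 0) — take it, so B=1.
Step 2. [col 1: A + V ≡ B (mod 10)] several values work for A in column 1 (A + V ≡ B (mod 10), carry-in 0); try A=3 ⇒ A=3.
Step 3. [col 1: A + V ≡ B (mod 10)] from column 1 (A=3, B=1, carry-in 0, digits 1,3 already taken and all letters distinct): V must equal 8. So V=8.
Step 4. [col 2: Y + V ≡ V (mod 10)] column 2: given V=8, carry-in 1, and digits 1,3,8 already taken and all letters distinct, Y+V≡V (mod 10) forces Y=9. So Y=9.
Step 5. [col 3: H + L ≡ Y (mod 10)] column 3 (H + L ≡ Y (mod 10), carry-in 1) doesn't pin H yet; pick H=2 and continue. So H=2.
Step 6. [col 3: H + L ≡ Y (mod 10)] in column 3 we have H+L≡Y with carry-in 1; given H=2, Y=9 and digits 1,2,3,8,9 already taken and all letters distinct, that pins L to 6. So L=6.
Step 7. [col 4: L + B ≡ P (mod 10)] column 4: given L=6, B=1, carry-in 0, and digits 1,2,3,6,8,9 already taken and all letters distinct, L+B≡P (mod 10) forces P=7, so P=7.
Step 8. [col 5: S + V ≡ A (mod 10)] from column 5 (V=8, A=3, carry-in 0, digits 1,2,3,6,7,8,9 already taken and all letters distinct): S must equal 5 ⇒ S=5.

Answer: A=3, B=1, H=2, L=6, P=7, S=5, V=8, Y=9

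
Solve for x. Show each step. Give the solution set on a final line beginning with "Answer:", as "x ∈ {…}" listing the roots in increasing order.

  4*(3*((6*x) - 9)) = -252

Step 1. [4*(3*((6*x) - 9)) = -252] LHS = 4·(…); ÷4 both sides ⇒ div: 3*((6*x) - 9) = -63.
Step 2. [3*((6*x) - 9) = -63] 3·(inner) — divide through by 3 ⇒ div: (6*x) - 9 = -21.
Step 3. [(6*x) - 9 = -21] 9 comes off first (add 9) ⇒ sub: 6*x = -12.
Step 4. [6*x = -12] 6·(inner) — divide through by 6, so div: x = -2.

Answer: x ∈ {-2}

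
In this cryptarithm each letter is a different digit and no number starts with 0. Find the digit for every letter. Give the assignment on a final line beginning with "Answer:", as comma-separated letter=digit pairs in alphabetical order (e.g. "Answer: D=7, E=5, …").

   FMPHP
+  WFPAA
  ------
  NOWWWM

Step 1. [col 1: P + A ≡ M (mod 10)] A=6 is one option consistent with column 1 (P + A ≡ M (mod 10), carry-in 0) — take it. So A=6.
Step 2. [col 1: P + A ≡ M (mod 10)] column 1 (P + A ≡ M (mod 10), carry-in 0) doesn't pin M yet; pick M=8 and continue ⇒ M=8.
Step 3. [col 1: P + A ≡ M (mod 10)] from column 1 (A=6, M=8, carry-in 0, digits 6,8 already taken and all letters distinct): P must equal 2. So P=2.
Step 4. [col 2: H + A ≡ W (mod 10)] column 2 (H + A ≡ W (mod 10), carry-in 0) doesn't pin H yet; pick H=9 and continue. So H=9.
Step 5. [N] N is the leading digit of a 6-digit sum of two 5-digit numbers; the final carry is exactly 1. So N=1.
Step 6. [col 2: H + A ≡ W (mod 10)] from column 2 (H=9, A=6, carry-in 0, digits 1,2,6,8,9 already taken and all letters distinct): W must equal 5, so W=5.
Step 7. [col 4: M + F ≡ W (mod 10)] column 4 reads M+F+carry(0)=W with M=8, W=5; with digits 1,2,5,6,8,9 already taken and all letters distinct, the only value for F is 7, so F=7.
Step 8. [col 5: F + W ≡ O (mod 10)] column 5: given F=7, W=5, carry-in 1, and digits 1,2,5,6,7,8,9 already taken and all letters distinct, F+W≡O (mod 10) forces O=3 ⇒ O=3.

Answer: A=6, F=7, H=9, M=8, N=1, O=3, P=2, W=5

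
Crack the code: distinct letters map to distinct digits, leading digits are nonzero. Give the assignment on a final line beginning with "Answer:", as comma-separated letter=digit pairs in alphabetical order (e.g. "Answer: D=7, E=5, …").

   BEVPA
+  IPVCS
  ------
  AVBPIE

Step 1. [col 1: A + S ≡ E (mod 10)] several values work for A in column 1 (A + S ≡ E (mod 10), carry-in 0); try A=1, so A=1.
Step 2. [col 1: A + S ≡ E (mod 10)] column 1 (A + S ≡ E (mod 10), carry-in 0) doesn't pin E yet; pick E=3 and continue ⇒ E=3.
Step 3. [col 1: A + S ≡ E (mod 10)] column 1 reads A+S+carry(0)=E with A=1, E=3; with digits 1,3 already taken and all letters distinct, the only value for S is 2. So S=2.
Step 4. [col 2: P + C ≡ I (mod 10)] column 2 (P + C ≡ I (mod 10), carry-in 0) doesn't pin P yet; pick P=4 and continue. So P=4.
Step 5. [col 2: P + C ≡ I (mod 10)] several values work for C in column 2 (P + C ≡ I (mod 10), carry-in 0); try C=5. So C=5.
Step 6. [col 2: P + C ≡ I (mod 10)] from column 2 (P=4, C=5, carry-in 0, digits 1,2,3,4,5 already taken and all letters distinct): I must equal 9, so I=9.
Step 7. [col 3: V + V ≡ P (mod 10)] column 3 reads V+V+carry(0)=P with P=4; with digits 1,2,3,4,5,9 already taken and all letters distinct, the only value for V is 7 ⇒ V=7.
Step 8. [col 4: E + P ≡ B (mod 10)] column 4: given E=3, P=4, carry-in 1, and digits 1,2,3,4,5,7,9 already taken and all letters distinct, E+P≡B (mod 10) forces B=8, so B=8.

Answer: A=1, B=8, C=5, E=3, I=9, P=4, S=2, V=7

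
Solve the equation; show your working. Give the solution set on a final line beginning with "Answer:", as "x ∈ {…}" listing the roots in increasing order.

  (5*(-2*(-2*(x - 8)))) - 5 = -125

Step 1. [(5*(-2*(-2*(x - 8)))) - 5 = -125] add 5: x sits inside (… - 5). So sub: 5*(-2*(-2*(x - 8))) = -120.
Step 2. [5*(-2*(-2*(x - 8))) = -120] divide by the outer 5 ⇒ div: -2*(-2*(x - 8)) = -24.
Step 3. [-2*(-2*(x - 8)) = -24] -2·(inner) — divide through by -2, so div: -2*(x - 8) = 12.
Step 4. [-2*(x - 8) = 12] divide by the outer -2 ⇒ div: x - 8 = -6.
Step 5. [x - 8 = -6] peel the -8: add 8 from each side. So sub: x = 2.

Answer: x ∈ {2}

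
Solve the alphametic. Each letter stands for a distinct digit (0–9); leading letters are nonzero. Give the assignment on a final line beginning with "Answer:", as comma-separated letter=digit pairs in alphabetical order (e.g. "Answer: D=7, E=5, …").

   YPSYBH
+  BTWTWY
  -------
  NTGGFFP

Step 1. [col 1: H + Y ≡ P (mod 10)] no forcing yet in column 1 (carry-in 0); Y=7 is free and consistent — try it, so Y=7.
Step 2. [N] the sum has 7 digits but both addends have 6; that extra leading digit N is the final carry, namely 1 ⇒ N=1.
Step 3. [col 1: H + Y ≡ P (mod 10)] no forcing yet in column 1 (carry-in 0); H=9 is free and consistent — try it. So H=9.
Step 4. [col 1: H + Y ≡ P (mod 10)] from column 1 (H=9, Y=7, carry-in 0, digits 1,7,9 already taken and all letters distinct): P must equal 6. So P=6.
Step 5. [col 2: B + W ≡ F (mod 10)] several values work for B in column 2 (B + W ≡ F (mod 10), carry-in 1); try B=5. So B=5.
Step 6. [col 2: B + W ≡ F (mod 10)] column 2 (B + W ≡ F (mod 10), carry-in 1) doesn't pin W yet; pick W=4 and continue ⇒ W=4.
Step 7. [col 2: B + W ≡ F (mod 10)] column 2: given B=5, W=4, carry-in 1, and digits 1,4,5,6,7,9 already taken and all letters distinct, B+W≡F (mod 10) forces F=0. So F=0.
Step 8. [col 3: Y + T ≡ F (mod 10)] in column 3 we have Y+T≡F with carry-in 1; given Y=7, F=0 and digits 0,1,4,5,6,7,9 already taken and all letters distinct, that pins T to 2. So T=2.
Step 9. [col 4: S + W ≡ G (mod 10)] no forcing yet in column 4 (carry-in 1); G=8 is free and consistent — try it ⇒ G=8.
Step 10. [col 4: S + W ≡ G (mod 10)] in column 4 we have S+W≡G with carry-in 1; given W=4, G=8 and digits 0,1,2,4,5,6,7,8,9 already taken and all letters distinct, that pins S to 3 ⇒ S=3.

Answer: B=5, F=0, G=8, H=9, N=1, P=6, S=3, T=2, W=4, Y=7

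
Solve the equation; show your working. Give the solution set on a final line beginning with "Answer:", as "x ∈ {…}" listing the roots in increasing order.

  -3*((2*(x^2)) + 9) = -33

Step 1. [-3*((2*(x^2)) + 9) = -33] -3·(inner) — divide through by -3, so div: (2*(x^2)) + 9 = 11.
Step 2. [(2*(x^2)) + 9 = 11] 9 comes off first (subtract 9) ⇒ sub: 2*(x^2) = 2.
Step 3. [2*(x^2) = 2] 2 out front; divide by 2, so div: x^2 = 1.
Step 4. [x^2 = 1] √ both sides: 1 ≥ 0 gives two branches ⇒ sqrt: x = 1 or -1.

Answer: x ∈ {-1, 1}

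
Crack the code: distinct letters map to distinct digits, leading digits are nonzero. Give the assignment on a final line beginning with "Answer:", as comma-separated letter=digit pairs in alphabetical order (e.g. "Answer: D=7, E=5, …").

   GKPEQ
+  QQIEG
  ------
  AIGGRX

Step 1. [A] the sum has 6 digits but both addends have 5; that extra leading digit A is the final carry, namely 1, so A=1.
Step 2. [col 1: Q + G ≡ X (mod 10)] column 1 (Q + G ≡ X (mod 10), carry-in 0) doesn't pin Q yet; pick Q=8 and continue. So Q=8.
Step 3. [col 1: Q + G ≡ X (mod 10)] several values work for G in column 1 (Q + G ≡ X (mod 10), carry-in 0); try G=4 ⇒ G=4.
Step 4. [col 1: Q + G ≡ X (mod 10)] column 1: given Q=8, G=4, carry-in 0, and digits 1,4,8 already taken and all letters distinct, Q+G≡X (mod 10) forces X=2. So X=2.
Step 5. [col 2: E + E ≡ R (mod 10)] E=7 is one option consistent with column 2 (E + E ≡ R (mod 10), carry-in 1) — take it ⇒ E=7.
Step 6. [col 2: E + E ≡ R (mod 10)] column 2: given E=7, carry-in 1, and digits 1,2,4,7,8 already taken and all letters distinct, E+E≡R (mod 10) forces R=5 ⇒ R=5.
Step 7. [col 3: P + I ≡ G (mod 10)] several values work for P in column 3 (P + I ≡ G (mod 10), carry-in 1); try P=0. So P=0.
Step 8. [col 3: P + I ≡ G (mod 10)] column 3: given P=0, G=4, carry-in 1, and digits 0,1,2,4,5,7,8 already taken and all letters distinct, P+I≡G (mod 10) forces I=3 ⇒ I=3.
Step 9. [col 4: K + Q ≡ G (mod 10)] column 4 reads K+Q+carry(0)=G with Q=8, G=4; with digits 0,1,2,3,4,5,7,8 already taken and all letters distinct, the only value for K is 6, so K=6.

Answer: A=1, E=7, G=4, I=3, K=6, P=0, Q=8, R=5, X=2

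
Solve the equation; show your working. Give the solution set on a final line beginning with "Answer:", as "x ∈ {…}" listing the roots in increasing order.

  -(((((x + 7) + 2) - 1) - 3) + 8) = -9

Step 1. [-(((((x + 7) + 2) - 1) - 3) + 8) = -9] leading − — multiply by −1, so neg: ((((x + 7) + 2) - 1) - 3) + 8 = 9.
Step 2. [((((x + 7) + 2) - 1) - 3) + 8 = 9] peel the +8: subtract 8 from each side, so sub: (((x + 7) + 2) - 1) - 3 = 1.
Step 3. [(((x + 7) + 2) - 1) - 3 = 1] the outer -3 inverts by adding 3. So sub: ((x + 7) + 2) - 1 = 4.
Step 4. [((x + 7) + 2) - 1 = 4] add 1: x sits inside (… - 1) ⇒ sub: (x + 7) + 2 = 5.
Step 5. [(x + 7) + 2 = 5] the outer +2 inverts by subtracting 2, so sub: x + 7 = 3.
Step 6. [x + 7 = 3] +7 is outermost — subtract 7 both sides ⇒ sub: x = -4.

Answer: x ∈ {-4}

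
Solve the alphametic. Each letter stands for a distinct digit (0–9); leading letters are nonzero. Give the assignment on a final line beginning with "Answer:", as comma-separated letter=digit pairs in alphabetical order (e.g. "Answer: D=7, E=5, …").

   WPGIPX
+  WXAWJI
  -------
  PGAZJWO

Step 1. [col 1: X + I ≡ O (mod 10)] X=5 is one option consistent with column 1 (X + I ≡ O (mod 10), carry-in 0) — take it. So X=5.
Step 2. [P] the sum has 7 digits but both addends have 6; that extra leading digit P is the final carry, namely 1 ⇒ P=1.
Step 3. [col 1: X + I ≡ O (mod 10)] column 1 (X + I ≡ O (mod 10), carry-in 0) doesn't pin I yet; pick I=8 and continue. So I=8.
Step 4. [col 1: X + I ≡ O (mod 10)] in column 1 we have X+I≡O with carry-in 0; given X=5, I=8 and digits 1,5,8 already taken and all letters distinct, that pins O to 3, so O=3.
Step 5. [col 2: P + J ≡ W (mod 10)] no forcing yet in column 2 (carry-in 1); J=4 is free and consistent — try it, so J=4.
Step 6. [col 2: P + J ≡ W (mod 10)] column 2: given P=1, J=4, carry-in 1, and digits 1,3,4,5,8 already taken and all letters distinct, P+J≡W (mod 10) forces W=6, so W=6.
Step 7. [col 4: G + A ≡ Z (mod 10)] in column 4 we have G+A≡Z with carry-in 1; given nothing yet and digits 1,3,4,5,6,8 already taken and all letters distinct, that pins Z to 0. So Z=0.
Step 8. [col 4: G + A ≡ Z (mod 10)] several values work for G in column 4 (G + A ≡ Z (mod 10), carry-in 1); try G=2 ⇒ G=2.
Step 9. [col 4: G + A ≡ Z (mod 10)] column 4 reads G+A+carry(1)=Z with G=2, Z=0; with digits 0,1,2,3,4,5,6,8 already taken and all letters distinct, the only value for A is 7. So A=7.

Answer: A=7, G=2, I=8, J=4, O=3, P=1, W=6, X=5, Z=0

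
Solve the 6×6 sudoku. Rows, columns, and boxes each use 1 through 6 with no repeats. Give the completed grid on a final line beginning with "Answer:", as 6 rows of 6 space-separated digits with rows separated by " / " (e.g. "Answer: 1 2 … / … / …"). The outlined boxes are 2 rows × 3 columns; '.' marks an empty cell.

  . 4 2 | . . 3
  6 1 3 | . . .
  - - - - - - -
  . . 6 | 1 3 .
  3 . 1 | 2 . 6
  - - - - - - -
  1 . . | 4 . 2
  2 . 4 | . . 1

Step 1. [r4c2∈{5}] r4c2 is down to just 5. So r4c2=5.
Step 2. [r2c4∈{5}] r2c4 has the single candidate 5 ⇒ r2c4=5.
Step 3. [r5c2∈{3,6}] r5c2 is the only open cell in row 5 admitting 3. So r5c2=3.
Step 4. [r5c5∈{5,6}] r5c5 is the only open cell in row 5 admitting 6 ⇒ r5c5=6.
Step 5. [r4c5∈{4}] r4c5 is down to just 4. So r4c5=4.
Step 6. [r1c1∈{5}] r1c1's peers cover all but 5. So r1c1=5.
Step 7. [r1c5∈{1}] only 1 remains possible at r1c5 ⇒ r1c5=1.
Step 8. [r1c4∈{6}] r1c4 has the single candidate 6 ⇒ r1c4=6.
Step 9. [r3c1∈{4}] r3c1 has the single candidate 4 ⇒ r3c1=4.
Step 10. [r5c3∈{5}] nothing but 5 survives at r5c3 ⇒ r5c3=5.
Step 11. [r2c6∈{4}] r2c6 is down to just 4, so r2c6=4.
Step 12. [r6c4∈{3}] only 3 remains possible at r6c4. So r6c4=3.
Step 13. [r3c6∈{5}] only 5 remains possible at r3c6. So r3c6=5.
Step 14. [r6c5∈{5}] nothing but 5 survives at r6c5, so r6c5=5.
Step 15. [r2c5∈{2}] only 2 remains possible at r2c5 ⇒ r2c5=2.
Step 16. [r6c2∈{6}] r6c2's peers cover all but 6, so r6c2=6.
Step 17. [r3c2∈{2}] r3c2 has the single candidate 2. So r3c2=2.

Answer: 5 4 2 6 1 3 / 6 1 3 5 2 4 / 4 2 6 1 3 5 / 3 5 1 2 4 6 / 1 3 5 4 6 2 / 2 6 4 3 5 1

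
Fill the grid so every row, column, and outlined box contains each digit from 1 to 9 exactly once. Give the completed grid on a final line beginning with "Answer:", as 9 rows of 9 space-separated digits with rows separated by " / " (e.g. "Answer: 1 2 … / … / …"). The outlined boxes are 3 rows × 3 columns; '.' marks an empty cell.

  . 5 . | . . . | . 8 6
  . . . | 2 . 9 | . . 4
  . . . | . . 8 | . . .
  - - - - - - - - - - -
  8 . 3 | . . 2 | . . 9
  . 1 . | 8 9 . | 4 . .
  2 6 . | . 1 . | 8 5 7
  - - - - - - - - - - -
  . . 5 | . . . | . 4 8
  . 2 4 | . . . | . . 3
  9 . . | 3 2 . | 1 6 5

Step 1. [r3c2∈{3,4,7,9}] 9 has one home in col 2: r3c2 ⇒ r3c2=9.
Step 2. [r5c3∈{7}] r5c3's peers cover all but 7, so r5c3=7.
Step 3. [r3c9∈{1,2}] in col 9, 1 fits only at r3c9, so r3c9=1.
Step 4. [r5c6∈{3,5,6}] across row 5, 6 lands solely at r5c6 ⇒ r5c6=6.
Step 5. [r6c4∈{4}] r6c4's peers cover all but 4, so r6c4=4.
Step 6. [r1c7∈{2,3,7,9}] row 1 places 9 nowhere but r1c7 ⇒ r1c7=9.
Step 7. [r8c7∈{7}] nothing but 7 survives at r8c7, so r8c7=7.
Step 8. [r7c4∈{1,6,7,9}] r7c4 is the only open cell in row 7 admitting 9, so r7c4=9.
Step 9. [r8c6∈{1,5}] col 6 places 5 nowhere but r8c6 ⇒ r8c6=5.
Step 10. [r5c8∈{2,3}] in row 5, 3 fits only at r5c8, so r5c8=3.
Step 11. [r2c8∈{7}] r2c8's peers cover all but 7 ⇒ r2c8=7.
Step 12. [r9c6∈{4,7}] row 9 places 4 nowhere but r9c6 ⇒ r9c6=4.
Step 13. [r9c2∈{7,8}] 7 has one home in row 9: r9c2 ⇒ r9c2=7.
Step 14. [r2c2∈{3,8}] col 2 places 8 nowhere but r2c2 ⇒ r2c2=8.
Step 15. [r3c8∈{2}] only 2 remains possible at r3c8, so r3c8=2.
Step 16. [r3c3∈{6}] only 6 remains possible at r3c3, so r3c3=6.
Step 17. [r2c5∈{3,5,6}] row 2 places 6 nowhere but r2c5, so r2c5=6.
Step 18. [r7c5∈{7}] r7c5's peers cover all but 7. So r7c5=7.
Step 19. [r1c6∈{1,3,7}] across col 6, 7 lands solely at r1c6 ⇒ r1c6=7.
Step 20. [r7c1∈{1,3,6}] 6 has one home in row 7: r7c1, so r7c1=6.
Step 21. [r2c3∈{1}] r2c3 is down to just 1, so r2c3=1.
Step 22. [r3c4∈{5}] r3c4 is down to just 5, so r3c4=5.
Step 23. [r3c7∈{3}] nothing but 3 survives at r3c7 ⇒ r3c7=3.
Step 24. [r3c5∈{4}] r3c5 is down to just 4 ⇒ r3c5=4.
Step 25. [r8c1∈{1}] r8c1 has the single candidate 1. So r8c1=1.
Step 26. [r2c1∈{3}] r2c1 has the single candidate 3, so r2c1=3.
Step 27. [r4c2∈{4}] only 4 remains possible at r4c2. So r4c2=4.
Step 28. [r8c8∈{9}] nothing but 9 survives at r8c8 ⇒ r8c8=9.
Step 29. [r8c4∈{6}] only 6 remains possible at r8c4. So r8c4=6.
Step 30. [r4c7∈{6}] r4c7's peers cover all but 6. So r4c7=6.
Step 31. [r1c3∈{2}] only 2 remains possible at r1c3. So r1c3=2.
Step 32. [r1c1∈{4}] r1c1 is down to just 4, so r1c1=4.
Step 33. [r5c1∈{5}] r5c1's peers cover all but 5 ⇒ r5c1=5.
Step 34. [r7c7∈{2}] r7c7 is down to just 2 ⇒ r7c7=2.
Step 35. [r7c6∈{1}] r7c6's peers cover all but 1 ⇒ r7c6=1.
Step 36. [r4c4∈{7}] r4c4 has the single candidate 7. So r4c4=7.
Step 37. [r4c5∈{5}] nothing but 5 survives at r4c5, so r4c5=5.
Step 38. [r4c8∈{1}] r4c8 has the single candidate 1 ⇒ r4c8=1.
Step 39. [r8c5∈{8}] only 8 remains possible at r8c5 ⇒ r8c5=8.
Step 40. [r3c1∈{7}] r3c1 has the single candidate 7. So r3c1=7.
Step 41. [r6c6∈{3}] r6c6 has the single candidate 3. So r6c6=3.
Step 42. [r1c4∈{1}] r1c4 has the single candidate 1. So r1c4=1.
Step 43. [r9c3∈{8}] r9c3 has the single candidate 8, so r9c3=8.
Step 44. [r6c3∈{9}] r6c3 is down to just 9 ⇒ r6c3=9.
Step 45. [r1c5∈{3}] nothing but 3 survives at r1c5, so r1c5=3.
Step 46. [r2c7∈{5}] r2c7's peers cover all but 5, so r2c7=5.
Step 47. [r7c2∈{3}] r7c2's peers cover all but 3. So r7c2=3.
Step 48. [r5c9∈{2}] r5c9 is down to just 2 ⇒ r5c9=2.

Answer: 4 5 2 1 3 7 9 8 6 / 3 8 1 2 6 9 5 7 4 / 7 9 6 5 4 8 3 2 1 / 8 4 3 7 5 2 6 1 9 / 5 1 7 8 9 6 4 3 2 / 2 6 9 4 1 3 8 5 7 / 6 3 5 9 7 1 2 4 8 / 1 2 4 6 8 5 7 9 3 / 9 7 8 3 2 4 1 6 5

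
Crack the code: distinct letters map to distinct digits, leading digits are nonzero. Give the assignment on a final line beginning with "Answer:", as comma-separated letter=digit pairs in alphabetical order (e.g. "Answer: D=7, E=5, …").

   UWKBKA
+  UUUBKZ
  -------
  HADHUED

Step 1. [col 1: A + Z ≡ D (mod 10)] D=3 is one option consistent with column 1 (A + Z ≡ D (mod 10), carry-in 0) — take it. So D=3.
Step 2. [col 1: A + Z ≡ D (mod 10)] Z=6 is one option consistent with column 1 (A + Z ≡ D (mod 10), carry-in 0) — take it. So Z=6.
Step 3. [col 1: A + Z ≡ D (mod 10)] from column 1 (Z=6, D=3, carry-in 0, digits 3,6 already taken and all letters distinct): A must equal 7 ⇒ A=7.
Step 4. [col 2: K + K ≡ E (mod 10)] no forcing yet in column 2 (carry-in 1); E=5 is free and consistent — try it. So E=5.
Step 5. [H] adding two 6-digit numbers gives at most 6+1 digits, and here it does — H is that final carry and must be 1 ⇒ H=1.
Step 6. [col 2: K + K ≡ E (mod 10)] in column 2 we have K+K≡E with carry-in 1; given E=5 and digits 1,3,5,6,7 already taken and all letters distinct, that pins K to 2. So K=2.
Step 7. [col 3: B + B ≡ U (mod 10)] column 3: given nothing yet, carry-in 0, and digits 1,2,3,5,6,7 already taken and all letters distinct, B+B≡U (mod 10) forces U=8 ⇒ U=8.
Step 8. [col 3: B + B ≡ U (mod 10)] B=9 is one option consistent with column 3 (B + B ≡ U (mod 10), carry-in 0) — take it, so B=9.
Step 9. [col 5: W + U ≡ D (mod 10)] column 5 reads W+U+carry(1)=D with U=8, D=3; with digits 1,2,3,5,6,7,8,9 already taken and all letters distinct, the only value for W is 4 ⇒ W=4.

Answer: A=7, B=9, D=3, E=5, H=1, K=2, U=8, W=4, Z=6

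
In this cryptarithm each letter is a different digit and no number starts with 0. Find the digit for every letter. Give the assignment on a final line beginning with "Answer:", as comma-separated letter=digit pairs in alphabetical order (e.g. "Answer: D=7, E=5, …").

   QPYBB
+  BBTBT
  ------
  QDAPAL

Step 1. [Q] Q is the leading digit of a 6-digit sum of two 5-digit numbers; the final carry is exactly 1, so Q=1.
Step 2. [col 1: B + T ≡ L (mod 10)] column 1 (B + T ≡ L (mod 10), carry-in 0) doesn't pin L yet; pick L=4 and continue, so L=4.
Step 3. [col 1: B + T ≡ L (mod 10)] column 1 (B + T ≡ L (mod 10), carry-in 0) doesn't pin B yet; pick B=8 and continue. So B=8.
Step 4. [col 1: B + T ≡ L (mod 10)] in column 1 we have B+T≡L with carry-in 0; given B=8, L=4 and digits 1,4,8 already taken and all letters distinct, that pins T to 6. So T=6.
Step 5. [col 2: B + B ≡ A (mod 10)] column 2 reads B+B+carry(1)=A with B=8; with digits 1,4,6,8 already taken and all letters distinct, the only value for A is 7, so A=7.
Step 6. [col 3: Y + T ≡ P (mod 10)] P=9 is one option consistent with column 3 (Y + T ≡ P (mod 10), carry-in 1) — take it, so P=9.
Step 7. [col 3: Y + T ≡ P (mod 10)] from column 3 (T=6, P=9, carry-in 1, digits 1,4,6,7,8,9 already taken and all letters distinct): Y must equal 2 ⇒ Y=2.
Step 8. [col 5: Q + B ≡ D (mod 10)] from column 5 (Q=1, B=8, carry-in 1, digits 1,2,4,6,7,8,9 already taken and all letters distinct): D must equal 0 ⇒ D=0.

Answer: A=7, B=8, D=0, L=4, P=9, Q=1, T=6, Y=2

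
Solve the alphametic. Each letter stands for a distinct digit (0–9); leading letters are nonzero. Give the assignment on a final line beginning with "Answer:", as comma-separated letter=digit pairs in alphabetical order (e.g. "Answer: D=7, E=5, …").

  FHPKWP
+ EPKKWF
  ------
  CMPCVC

Step 1. [col 1: P + F ≡ C (mod 10)] column 1 (P + F ≡ C (mod 10), carry-in 0) doesn't pin F yet; pick F=1 and continue. So F=1.
Step 2. [col 1: P + F ≡ C (mod 10)] several values work for P in column 1 (P + F ≡ C (mod 10), carry-in 0); try P=7 ⇒ P=7.
Step 3. [col 1: P + F ≡ C (mod 10)] from column 1 (P=7, F=1, carry-in 0, digits 1,7 already taken and all letters distinct): C must equal 8 ⇒ C=8.
Step 4. [col 2: W + W ≡ V (mod 10)] no forcing yet in column 2 (carry-in 0); W=2 is free and consistent — try it. So W=2.
Step 5. [col 2: W + W ≡ V (mod 10)] column 2 reads W+W+carry(0)=V with W=2; with digits 1,2,7,8 already taken and all letters distinct, the only value for V is 4, so V=4.
Step 6. [col 3: K + K ≡ C (mod 10)] column 3: given C=8, carry-in 0, and digits 1,2,4,7,8 already taken and all letters distinct, K+K≡C (mod 10) forces K=9 ⇒ K=9.
Step 7. [col 5: H + P ≡ M (mod 10)] column 5 reads H+P+carry(1)=M with P=7; with digits 1,2,4,7,8,9 already taken and all letters distinct, the only value for H is 5, so H=5.
Step 8. [col 5: H + P ≡ M (mod 10)] column 5 reads H+P+carry(1)=M with H=5, P=7; with digits 1,2,4,5,7,8,9 already taken and all letters distinct, the only value for M is 3, so M=3.
Step 9. [col 6: F + E ≡ C (mod 10)] in column 6 we have F+E≡C with carry-in 1; given F=1, C=8 and digits 1,2,3,4,5,7,8,9 already taken and all letters distinct, that pins E to 6. So E=6.

Answer: C=8, E=6, F=1, H=5, K=9, M=3, P=7, V=4, W=2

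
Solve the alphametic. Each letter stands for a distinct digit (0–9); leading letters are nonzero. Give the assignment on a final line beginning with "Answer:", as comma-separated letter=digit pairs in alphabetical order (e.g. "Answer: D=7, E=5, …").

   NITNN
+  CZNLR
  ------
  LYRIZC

Step 1. [col 1: N + R ≡ C (mod 10)] column 1 (N + R ≡ C (mod 10), carry-in 0) doesn't pin C yet; pick C=8 and continue. So C=8.
Step 2. [col 1: N + R ≡ C (mod 10)] several values work for R in column 1 (N + R ≡ C (mod 10), carry-in 0); try R=3 ⇒ R=3.
Step 3. [col 1: N + R ≡ C (mod 10)] column 1 reads N+R+carry(0)=C with R=3, C=8; with digits 3,8 already taken and all letters distinct, the only value for N is 5 ⇒ N=5.
Step 4. [col 2: N + L ≡ Z (mod 10)] several values work for Z in column 2 (N + L ≡ Z (mod 10), carry-in 0); try Z=6 ⇒ Z=6.
Step 5. [col 2: N + L ≡ Z (mod 10)] column 2 reads N+L+carry(0)=Z with N=5, Z=6; with digits 3,5,6,8 already taken and all letters distinct, the only value for L is 1. So L=1.
Step 6. [col 3: T + N ≡ I (mod 10)] no forcing yet in column 3 (carry-in 0); T=2 is free and consistent — try it ⇒ T=2.
Step 7. [col 3: T + N ≡ I (mod 10)] in column 3 we have T+N≡I with carry-in 0; given T=2, N=5 and digits 1,2,3,5,6,8 already taken and all letters distinct, that pins I to 7. So I=7.
Step 8. [col 5: N + C ≡ Y (mod 10)] column 5: given N=5, C=8, carry-in 1, and digits 1,2,3,5,6,7,8 already taken and all letters distinct, N+C≡Y (mod 10) forces Y=4. So Y=4.

Answer: C=8, I=7, L=1, N=5, R=3, T=2, Y=4, Z=6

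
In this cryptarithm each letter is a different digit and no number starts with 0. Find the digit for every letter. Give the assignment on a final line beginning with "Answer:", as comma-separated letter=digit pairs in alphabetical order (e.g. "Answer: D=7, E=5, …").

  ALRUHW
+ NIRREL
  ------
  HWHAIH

Step 1. [col 1: W + L ≡ H (mod 10)] L=6 is one option consistent with column 1 (W + L ≡ H (mod 10), carry-in 0) — take it. So L=6.
Step 2. [col 1: W + L ≡ H (mod 10)] H=5 is one option consistent with column 1 (W + L ≡ H (mod 10), carry-in 0) — take it, so H=5.
Step 3. [col 1: W + L ≡ H (mod 10)] column 1 reads W+L+carry(0)=H with L=6, H=5; with digits 5,6 already taken and all letters distinct, the only value for W is 9. So W=9.
Step 4. [col 2: H + E ≡ I (mod 10)] several values work for I in column 2 (H + E ≡ I (mod 10), carry-in 1); try I=3 ⇒ I=3.
Step 5. [col 2: H + E ≡ I (mod 10)] column 2 reads H+E+carry(1)=I with H=5, I=3; with digits 3,5,6,9 already taken and all letters distinct, the only value for E is 7. So E=7.
Step 6. [col 3: U + R ≡ A (mod 10)] no forcing yet in column 3 (carry-in 1); U=8 is free and consistent — try it, so U=8.
Step 7. [col 3: U + R ≡ A (mod 10)] A=1 is one option consistent with column 3 (U + R ≡ A (mod 10), carry-in 1) — take it, so A=1.
Step 8. [col 3: U + R ≡ A (mod 10)] column 3: given U=8, A=1, carry-in 1, and digits 1,3,5,6,7,8,9 already taken and all letters distinct, U+R≡A (mod 10) forces R=2, so R=2.
Step 9. [col 6: A + N ≡ H (mod 10)] column 6 reads A+N+carry(0)=H with A=1, H=5; with digits 1,2,3,5,6,7,8,9 already taken and all letters distinct, the only value for N is 4. So N=4.

Answer: A=1, E=7, H=5, I=3, L=6, N=4, R=2, U=8, W=9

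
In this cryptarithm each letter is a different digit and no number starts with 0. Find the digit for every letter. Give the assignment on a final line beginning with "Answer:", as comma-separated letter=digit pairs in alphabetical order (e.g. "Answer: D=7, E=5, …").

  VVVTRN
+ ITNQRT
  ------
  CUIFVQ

Step 1. [col 1: N + T ≡ Q (mod 10)] T=1 is one option consistent with column 1 (N + T ≡ Q (mod 10), carry-in 0) — take it, so T=1.
Step 2. [col 1: N + T ≡ Q (mod 10)] Q=9 is one option consistent with column 1 (N + T ≡ Q (mod 10), carry-in 0) — take it, so Q=9.
Step 3. [col 1: N + T ≡ Q (mod 10)] column 1: given T=1, Q=9, carry-in 0, and digits 1,9 already taken and all letters distinct, N+T≡Q (mod 10) forces N=8. So N=8.
Step 4. [col 2: R + R ≡ V (mod 10)] column 2 (R + R ≡ V (mod 10), carry-in 0) doesn't pin R yet; pick R=2 and continue, so R=2.
Step 5. [col 2: R + R ≡ V (mod 10)] column 2: given R=2, carry-in 0, and digits 1,2,8,9 already taken and all letters distinct, R+R≡V (mod 10) forces V=4. So V=4.
Step 6. [col 3: T + Q ≡ F (mod 10)] in column 3 we have T+Q≡F with carry-in 0; given T=1, Q=9 and digits 1,2,4,8,9 already taken and all letters distinct, that pins F to 0. So F=0.
Step 7. [col 4: V + N ≡ I (mod 10)] from column 4 (V=4, N=8, carry-in 1, digits 0,1,2,4,8,9 already taken and all letters distinct): I must equal 3. So I=3.
Step 8. [col 5: V + T ≡ U (mod 10)] from column 5 (V=4, T=1, carry-in 1, digits 0,1,2,3,4,8,9 already taken and all letters distinct): U must equal 6, so U=6.
Step 9. [col 6: V + I ≡ C (mod 10)] from column 6 (V=4, I=3, carry-in 0, digits 0,1,2,3,4,6,8,9 already taken and all letters distinct): C must equal 7, so C=7.

Answer: C=7, F=0, I=3, N=8, Q=9, R=2, T=1, U=6, V=4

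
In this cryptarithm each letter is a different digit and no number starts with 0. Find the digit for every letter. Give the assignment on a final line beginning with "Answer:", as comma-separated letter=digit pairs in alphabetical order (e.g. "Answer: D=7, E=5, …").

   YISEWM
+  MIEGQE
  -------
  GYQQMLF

Step 1. [G] the sum has 7 digits but both addends have 6; that extra leading digit G is the final carry, namely 1 ⇒ G=1.
Step 2. [col 1: M + E ≡ F (mod 10)] several values work for F in column 1 (M + E ≡ F (mod 10), carry-in 0); try F=7, so F=7.
Step 3. [col 1: M + E ≡ F (mod 10)] no forcing yet in column 1 (carry-in 0); M=9 is free and consistent — try it, so M=9.
Step 4. [col 1: M + E ≡ F (mod 10)] column 1: given M=9, F=7, carry-in 0, and digits 1,7,9 already taken and all letters distinct, M+E≡F (mod 10) forces E=8 ⇒ E=8.
Step 5. [col 2: W + Q ≡ L (mod 10)] W=0 is one option consistent with column 2 (W + Q ≡ L (mod 10), carry-in 1) — take it ⇒ W=0.
Step 6. [col 2: W + Q ≡ L (mod 10)] column 2 (W + Q ≡ L (mod 10), carry-in 1) doesn't pin Q yet; pick Q=3 and continue, so Q=3.
Step 7. [col 2: W + Q ≡ L (mod 10)] from column 2 (W=0, Q=3, carry-in 1, digits 0,1,3,7,8,9 already taken and all letters distinct): L must equal 4, so L=4.
Step 8. [col 4: S + E ≡ Q (mod 10)] column 4: given E=8, Q=3, carry-in 0, and digits 0,1,3,4,7,8,9 already taken and all letters distinct, S+E≡Q (mod 10) forces S=5 ⇒ S=5.
Step 9. [col 5: I + I ≡ Q (mod 10)] from column 5 (Q=3, carry-in 1, digits 0,1,3,4,5,7,8,9 already taken and all letters distinct): I must equal 6 ⇒ I=6.
Step 10. [col 6: Y + M ≡ Y (mod 10)] column 6: given M=9, carry-in 1, and digits 0,1,3,4,5,6,7,8,9 already taken and all letters distinct, Y+M≡Y (mod 10) forces Y=2 ⇒ Y=2.

Answer: E=8, F=7, G=1, I=6, L=4, M=9, Q=3, S=5, W=0, Y=2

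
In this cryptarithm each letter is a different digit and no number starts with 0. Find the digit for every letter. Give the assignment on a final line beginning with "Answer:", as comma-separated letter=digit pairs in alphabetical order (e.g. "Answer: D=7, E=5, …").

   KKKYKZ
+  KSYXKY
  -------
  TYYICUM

Step 1. [T] the sum has 7 digits but both addends have 6; that extra leading digit T is the final carry, namely 1. So T=1.
Step 2. [col 1: Z + Y ≡ M (mod 10)] no forcing yet in column 1 (carry-in 0); Z=5 is free and consistent — try it. So Z=5.
Step 3. [col 1: Z + Y ≡ M (mod 10)] column 1 (Z + Y ≡ M (mod 10), carry-in 0) doesn't pin Y yet; pick Y=3 and continue. So Y=3.
Step 4. [col 1: Z + Y ≡ M (mod 10)] in column 1 we have Z+Y≡M with carry-in 0; given Z=5, Y=3 and digits 1,3,5 already taken and all letters distinct, that pins M to 8. So M=8.
Step 5. [col 2: K + K ≡ U (mod 10)] no forcing yet in column 2 (carry-in 0); U=2 is free and consistent — try it ⇒ U=2.
Step 6. [col 2: K + K ≡ U (mod 10)] in column 2 we have K+K≡U with carry-in 0; given U=2 and digits 1,2,3,5,8 already taken and all letters distinct, that pins K to 6. So K=6.
Step 7. [col 3: Y + X ≡ C (mod 10)] from column 3 (Y=3, carry-in 1, digits 1,2,3,5,6,8 already taken and all letters distinct): C must equal 4 ⇒ C=4.
Step 8. [col 3: Y + X ≡ C (mod 10)] column 3 reads Y+X+carry(1)=C with Y=3, C=4; with digits 1,2,3,4,5,6,8 already taken and all letters distinct, the only value for X is 0. So X=0.
Step 9. [col 4: K + Y ≡ I (mod 10)] from column 4 (K=6, Y=3, carry-in 0, digits 0,1,2,3,4,5,6,8 already taken and all letters distinct): I must equal 9. So I=9.
Step 10. [col 5: K + S ≡ Y (mod 10)] column 5 reads K+S+carry(0)=Y with K=6, Y=3; with digits 0,1,2,3,4,5,6,8,9 already taken and all letters distinct, the only value for S is 7 ⇒ S=7.

Answer: C=4, I=9, K=6, M=8, S=7, T=1, U=2, X=0, Y=3, Z=5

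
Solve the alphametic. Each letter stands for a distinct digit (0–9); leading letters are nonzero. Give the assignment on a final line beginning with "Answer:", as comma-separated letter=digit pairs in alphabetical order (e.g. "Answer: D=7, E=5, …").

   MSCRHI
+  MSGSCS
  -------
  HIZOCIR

Step 1. [col 1: I + S ≡ R (mod 10)] no forcing yet in column 1 (carry-in 0); S=9 is free and consistent — try it. So S=9.
Step 2. [col 1: I + S ≡ R (mod 10)] several values work for I in column 1 (I + S ≡ R (mod 10), carry-in 0); try I=5, so I=5.
Step 3. [H] H is the leading digit of a 7-digit sum of two 6-digit numbers; the final carry is exactly 1. So H=1.
Step 4. [col 1: I + S ≡ R (mod 10)] column 1: given I=5, S=9, carry-in 0, and digits 1,5,9 already taken and all letters distinct, I+S≡R (mod 10) forces R=4 ⇒ R=4.
Step 5. [col 2: H + C ≡ I (mod 10)] in column 2 we have H+C≡I with carry-in 1; given H=1, I=5 and digits 1,4,5,9 already taken and all letters distinct, that pins C to 3. So C=3.
Step 6. [col 4: C + G ≡ O (mod 10)] O=6 is one option consistent with column 4 (C + G ≡ O (mod 10), carry-in 1) — take it ⇒ O=6.
Step 7. [col 4: C + G ≡ O (mod 10)] from column 4 (C=3, O=6, carry-in 1, digits 1,3,4,5,6,9 already taken and all letters distinct): G must equal 2. So G=2.
Step 8. [col 5: S + S ≡ Z (mod 10)] column 5: given S=9, carry-in 0, and digits 1,2,3,4,5,6,9 already taken and all letters distinct, S+S≡Z (mod 10) forces Z=8. So Z=8.
Step 9. [col 6: M + M ≡ I (mod 10)] in column 6 we have M+M≡I with carry-in 1; given I=5 and digits 1,2,3,4,5,6,8,9 already taken and all letters distinct, that pins M to 7 ⇒ M=7.

Answer: C=3, G=2, H=1, I=5, M=7, O=6, R=4, S=9, Z=8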